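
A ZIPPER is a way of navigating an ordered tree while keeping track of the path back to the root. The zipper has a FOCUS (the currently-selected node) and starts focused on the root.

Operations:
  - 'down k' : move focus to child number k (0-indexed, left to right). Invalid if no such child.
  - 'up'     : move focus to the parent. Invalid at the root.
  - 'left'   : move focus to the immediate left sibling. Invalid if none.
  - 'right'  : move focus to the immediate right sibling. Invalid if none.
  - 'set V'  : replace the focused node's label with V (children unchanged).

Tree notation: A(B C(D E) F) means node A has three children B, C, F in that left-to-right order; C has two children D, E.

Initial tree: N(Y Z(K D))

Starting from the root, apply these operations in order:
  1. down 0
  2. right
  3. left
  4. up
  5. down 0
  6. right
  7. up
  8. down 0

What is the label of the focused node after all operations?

Answer: Y

Derivation:
Step 1 (down 0): focus=Y path=0 depth=1 children=[] left=[] right=['Z'] parent=N
Step 2 (right): focus=Z path=1 depth=1 children=['K', 'D'] left=['Y'] right=[] parent=N
Step 3 (left): focus=Y path=0 depth=1 children=[] left=[] right=['Z'] parent=N
Step 4 (up): focus=N path=root depth=0 children=['Y', 'Z'] (at root)
Step 5 (down 0): focus=Y path=0 depth=1 children=[] left=[] right=['Z'] parent=N
Step 6 (right): focus=Z path=1 depth=1 children=['K', 'D'] left=['Y'] right=[] parent=N
Step 7 (up): focus=N path=root depth=0 children=['Y', 'Z'] (at root)
Step 8 (down 0): focus=Y path=0 depth=1 children=[] left=[] right=['Z'] parent=N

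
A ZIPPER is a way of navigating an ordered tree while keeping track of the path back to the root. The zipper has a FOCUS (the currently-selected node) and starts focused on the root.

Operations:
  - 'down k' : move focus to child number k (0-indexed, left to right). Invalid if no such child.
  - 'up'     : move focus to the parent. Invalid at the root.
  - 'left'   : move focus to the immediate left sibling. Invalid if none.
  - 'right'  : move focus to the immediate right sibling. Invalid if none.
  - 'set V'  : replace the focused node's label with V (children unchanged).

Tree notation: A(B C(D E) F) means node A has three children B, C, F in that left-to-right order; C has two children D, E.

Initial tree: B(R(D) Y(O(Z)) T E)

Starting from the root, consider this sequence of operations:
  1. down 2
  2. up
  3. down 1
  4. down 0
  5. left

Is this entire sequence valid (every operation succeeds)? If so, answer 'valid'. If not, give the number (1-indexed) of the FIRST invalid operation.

Answer: 5

Derivation:
Step 1 (down 2): focus=T path=2 depth=1 children=[] left=['R', 'Y'] right=['E'] parent=B
Step 2 (up): focus=B path=root depth=0 children=['R', 'Y', 'T', 'E'] (at root)
Step 3 (down 1): focus=Y path=1 depth=1 children=['O'] left=['R'] right=['T', 'E'] parent=B
Step 4 (down 0): focus=O path=1/0 depth=2 children=['Z'] left=[] right=[] parent=Y
Step 5 (left): INVALID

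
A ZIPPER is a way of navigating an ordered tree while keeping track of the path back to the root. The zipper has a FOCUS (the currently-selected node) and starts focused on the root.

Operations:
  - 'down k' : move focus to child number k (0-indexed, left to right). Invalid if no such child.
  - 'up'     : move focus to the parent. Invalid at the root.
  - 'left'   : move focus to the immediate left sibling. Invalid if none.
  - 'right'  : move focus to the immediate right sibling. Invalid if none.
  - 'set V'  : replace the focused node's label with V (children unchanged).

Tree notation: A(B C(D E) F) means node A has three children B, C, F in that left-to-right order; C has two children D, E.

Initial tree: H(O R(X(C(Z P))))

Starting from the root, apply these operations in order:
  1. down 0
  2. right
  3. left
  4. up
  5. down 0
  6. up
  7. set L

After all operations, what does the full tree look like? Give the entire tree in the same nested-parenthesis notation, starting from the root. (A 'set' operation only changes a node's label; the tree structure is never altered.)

Step 1 (down 0): focus=O path=0 depth=1 children=[] left=[] right=['R'] parent=H
Step 2 (right): focus=R path=1 depth=1 children=['X'] left=['O'] right=[] parent=H
Step 3 (left): focus=O path=0 depth=1 children=[] left=[] right=['R'] parent=H
Step 4 (up): focus=H path=root depth=0 children=['O', 'R'] (at root)
Step 5 (down 0): focus=O path=0 depth=1 children=[] left=[] right=['R'] parent=H
Step 6 (up): focus=H path=root depth=0 children=['O', 'R'] (at root)
Step 7 (set L): focus=L path=root depth=0 children=['O', 'R'] (at root)

Answer: L(O R(X(C(Z P))))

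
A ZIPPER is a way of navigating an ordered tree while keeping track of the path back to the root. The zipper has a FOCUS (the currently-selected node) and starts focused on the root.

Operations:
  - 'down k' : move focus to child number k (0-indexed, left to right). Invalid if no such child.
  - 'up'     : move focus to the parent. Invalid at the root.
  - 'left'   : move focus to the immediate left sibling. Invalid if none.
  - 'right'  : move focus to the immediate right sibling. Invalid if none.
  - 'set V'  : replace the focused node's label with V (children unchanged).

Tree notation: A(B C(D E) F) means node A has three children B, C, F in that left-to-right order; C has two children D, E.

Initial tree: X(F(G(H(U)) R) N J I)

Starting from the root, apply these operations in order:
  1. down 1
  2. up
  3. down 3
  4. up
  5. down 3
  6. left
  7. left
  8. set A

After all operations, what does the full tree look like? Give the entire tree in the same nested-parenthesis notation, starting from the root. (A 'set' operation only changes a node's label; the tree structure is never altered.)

Step 1 (down 1): focus=N path=1 depth=1 children=[] left=['F'] right=['J', 'I'] parent=X
Step 2 (up): focus=X path=root depth=0 children=['F', 'N', 'J', 'I'] (at root)
Step 3 (down 3): focus=I path=3 depth=1 children=[] left=['F', 'N', 'J'] right=[] parent=X
Step 4 (up): focus=X path=root depth=0 children=['F', 'N', 'J', 'I'] (at root)
Step 5 (down 3): focus=I path=3 depth=1 children=[] left=['F', 'N', 'J'] right=[] parent=X
Step 6 (left): focus=J path=2 depth=1 children=[] left=['F', 'N'] right=['I'] parent=X
Step 7 (left): focus=N path=1 depth=1 children=[] left=['F'] right=['J', 'I'] parent=X
Step 8 (set A): focus=A path=1 depth=1 children=[] left=['F'] right=['J', 'I'] parent=X

Answer: X(F(G(H(U)) R) A J I)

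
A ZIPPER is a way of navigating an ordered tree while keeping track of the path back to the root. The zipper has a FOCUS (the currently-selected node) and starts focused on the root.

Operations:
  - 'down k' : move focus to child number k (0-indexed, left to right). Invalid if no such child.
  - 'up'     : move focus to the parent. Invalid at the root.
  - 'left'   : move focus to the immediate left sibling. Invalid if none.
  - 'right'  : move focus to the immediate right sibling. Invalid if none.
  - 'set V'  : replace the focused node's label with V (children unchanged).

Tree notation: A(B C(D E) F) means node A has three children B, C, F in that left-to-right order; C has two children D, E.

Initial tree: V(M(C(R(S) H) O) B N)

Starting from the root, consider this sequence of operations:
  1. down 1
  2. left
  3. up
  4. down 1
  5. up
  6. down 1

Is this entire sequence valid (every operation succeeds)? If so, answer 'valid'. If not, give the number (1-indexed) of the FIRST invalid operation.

Answer: valid

Derivation:
Step 1 (down 1): focus=B path=1 depth=1 children=[] left=['M'] right=['N'] parent=V
Step 2 (left): focus=M path=0 depth=1 children=['C', 'O'] left=[] right=['B', 'N'] parent=V
Step 3 (up): focus=V path=root depth=0 children=['M', 'B', 'N'] (at root)
Step 4 (down 1): focus=B path=1 depth=1 children=[] left=['M'] right=['N'] parent=V
Step 5 (up): focus=V path=root depth=0 children=['M', 'B', 'N'] (at root)
Step 6 (down 1): focus=B path=1 depth=1 children=[] left=['M'] right=['N'] parent=V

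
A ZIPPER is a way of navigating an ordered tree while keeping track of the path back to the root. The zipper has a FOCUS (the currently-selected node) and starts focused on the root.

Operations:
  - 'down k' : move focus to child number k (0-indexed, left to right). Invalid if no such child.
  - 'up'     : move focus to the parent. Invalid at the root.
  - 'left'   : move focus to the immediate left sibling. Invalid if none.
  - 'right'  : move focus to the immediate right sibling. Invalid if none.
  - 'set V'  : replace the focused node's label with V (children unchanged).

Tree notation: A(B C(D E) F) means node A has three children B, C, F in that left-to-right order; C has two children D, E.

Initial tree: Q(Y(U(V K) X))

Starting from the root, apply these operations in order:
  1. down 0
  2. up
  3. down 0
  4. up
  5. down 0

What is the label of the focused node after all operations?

Answer: Y

Derivation:
Step 1 (down 0): focus=Y path=0 depth=1 children=['U', 'X'] left=[] right=[] parent=Q
Step 2 (up): focus=Q path=root depth=0 children=['Y'] (at root)
Step 3 (down 0): focus=Y path=0 depth=1 children=['U', 'X'] left=[] right=[] parent=Q
Step 4 (up): focus=Q path=root depth=0 children=['Y'] (at root)
Step 5 (down 0): focus=Y path=0 depth=1 children=['U', 'X'] left=[] right=[] parent=Q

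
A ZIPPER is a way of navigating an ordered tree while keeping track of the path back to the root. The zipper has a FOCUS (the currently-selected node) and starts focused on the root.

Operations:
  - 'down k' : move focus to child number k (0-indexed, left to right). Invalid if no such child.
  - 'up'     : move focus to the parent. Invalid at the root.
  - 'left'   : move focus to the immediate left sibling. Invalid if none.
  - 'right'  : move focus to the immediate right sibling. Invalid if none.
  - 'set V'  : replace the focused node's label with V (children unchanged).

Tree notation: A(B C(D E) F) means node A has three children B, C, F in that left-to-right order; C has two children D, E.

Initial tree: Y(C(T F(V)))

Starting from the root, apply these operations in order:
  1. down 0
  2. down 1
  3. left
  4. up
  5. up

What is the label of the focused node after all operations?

Step 1 (down 0): focus=C path=0 depth=1 children=['T', 'F'] left=[] right=[] parent=Y
Step 2 (down 1): focus=F path=0/1 depth=2 children=['V'] left=['T'] right=[] parent=C
Step 3 (left): focus=T path=0/0 depth=2 children=[] left=[] right=['F'] parent=C
Step 4 (up): focus=C path=0 depth=1 children=['T', 'F'] left=[] right=[] parent=Y
Step 5 (up): focus=Y path=root depth=0 children=['C'] (at root)

Answer: Y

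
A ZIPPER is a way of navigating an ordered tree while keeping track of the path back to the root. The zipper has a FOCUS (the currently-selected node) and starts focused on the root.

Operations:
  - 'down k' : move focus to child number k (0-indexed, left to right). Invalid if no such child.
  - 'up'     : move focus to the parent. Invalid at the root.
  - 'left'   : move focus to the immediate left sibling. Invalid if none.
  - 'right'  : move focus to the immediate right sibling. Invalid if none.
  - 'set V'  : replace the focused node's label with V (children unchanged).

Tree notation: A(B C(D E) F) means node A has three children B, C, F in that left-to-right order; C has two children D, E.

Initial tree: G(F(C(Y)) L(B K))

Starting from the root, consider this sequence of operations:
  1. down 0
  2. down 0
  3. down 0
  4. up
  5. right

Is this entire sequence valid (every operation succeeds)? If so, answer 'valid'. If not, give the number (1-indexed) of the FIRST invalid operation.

Answer: 5

Derivation:
Step 1 (down 0): focus=F path=0 depth=1 children=['C'] left=[] right=['L'] parent=G
Step 2 (down 0): focus=C path=0/0 depth=2 children=['Y'] left=[] right=[] parent=F
Step 3 (down 0): focus=Y path=0/0/0 depth=3 children=[] left=[] right=[] parent=C
Step 4 (up): focus=C path=0/0 depth=2 children=['Y'] left=[] right=[] parent=F
Step 5 (right): INVALID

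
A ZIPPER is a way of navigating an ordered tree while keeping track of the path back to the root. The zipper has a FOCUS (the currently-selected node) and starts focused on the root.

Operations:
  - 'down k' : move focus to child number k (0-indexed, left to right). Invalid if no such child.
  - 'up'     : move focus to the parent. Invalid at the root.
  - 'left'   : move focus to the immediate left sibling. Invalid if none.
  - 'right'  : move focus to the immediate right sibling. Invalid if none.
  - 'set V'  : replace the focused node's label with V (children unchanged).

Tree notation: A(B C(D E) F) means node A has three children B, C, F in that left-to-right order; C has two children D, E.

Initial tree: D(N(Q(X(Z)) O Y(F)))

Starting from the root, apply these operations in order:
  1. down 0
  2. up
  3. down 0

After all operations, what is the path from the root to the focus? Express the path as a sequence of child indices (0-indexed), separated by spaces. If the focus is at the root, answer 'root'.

Answer: 0

Derivation:
Step 1 (down 0): focus=N path=0 depth=1 children=['Q', 'O', 'Y'] left=[] right=[] parent=D
Step 2 (up): focus=D path=root depth=0 children=['N'] (at root)
Step 3 (down 0): focus=N path=0 depth=1 children=['Q', 'O', 'Y'] left=[] right=[] parent=D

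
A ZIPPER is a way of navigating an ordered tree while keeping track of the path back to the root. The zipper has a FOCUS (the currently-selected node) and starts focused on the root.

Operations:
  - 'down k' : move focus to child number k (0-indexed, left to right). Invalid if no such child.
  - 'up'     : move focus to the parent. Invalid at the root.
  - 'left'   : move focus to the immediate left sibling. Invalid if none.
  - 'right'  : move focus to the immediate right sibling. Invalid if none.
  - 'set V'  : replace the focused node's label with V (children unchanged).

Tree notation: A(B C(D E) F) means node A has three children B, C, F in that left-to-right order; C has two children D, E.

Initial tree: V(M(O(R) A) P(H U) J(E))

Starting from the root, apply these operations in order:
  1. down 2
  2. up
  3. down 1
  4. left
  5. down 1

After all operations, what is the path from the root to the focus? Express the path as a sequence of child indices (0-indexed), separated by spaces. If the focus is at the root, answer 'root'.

Answer: 0 1

Derivation:
Step 1 (down 2): focus=J path=2 depth=1 children=['E'] left=['M', 'P'] right=[] parent=V
Step 2 (up): focus=V path=root depth=0 children=['M', 'P', 'J'] (at root)
Step 3 (down 1): focus=P path=1 depth=1 children=['H', 'U'] left=['M'] right=['J'] parent=V
Step 4 (left): focus=M path=0 depth=1 children=['O', 'A'] left=[] right=['P', 'J'] parent=V
Step 5 (down 1): focus=A path=0/1 depth=2 children=[] left=['O'] right=[] parent=M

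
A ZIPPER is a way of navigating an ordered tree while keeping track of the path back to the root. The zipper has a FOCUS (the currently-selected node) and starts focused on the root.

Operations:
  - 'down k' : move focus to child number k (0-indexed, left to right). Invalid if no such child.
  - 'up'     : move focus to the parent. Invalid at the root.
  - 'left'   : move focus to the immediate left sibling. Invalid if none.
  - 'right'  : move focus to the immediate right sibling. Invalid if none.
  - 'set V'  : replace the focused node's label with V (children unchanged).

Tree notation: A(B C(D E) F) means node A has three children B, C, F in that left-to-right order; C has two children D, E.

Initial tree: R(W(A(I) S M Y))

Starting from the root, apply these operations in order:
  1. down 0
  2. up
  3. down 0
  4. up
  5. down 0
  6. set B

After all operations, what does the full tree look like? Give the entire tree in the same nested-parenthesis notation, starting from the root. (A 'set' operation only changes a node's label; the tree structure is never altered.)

Step 1 (down 0): focus=W path=0 depth=1 children=['A', 'S', 'M', 'Y'] left=[] right=[] parent=R
Step 2 (up): focus=R path=root depth=0 children=['W'] (at root)
Step 3 (down 0): focus=W path=0 depth=1 children=['A', 'S', 'M', 'Y'] left=[] right=[] parent=R
Step 4 (up): focus=R path=root depth=0 children=['W'] (at root)
Step 5 (down 0): focus=W path=0 depth=1 children=['A', 'S', 'M', 'Y'] left=[] right=[] parent=R
Step 6 (set B): focus=B path=0 depth=1 children=['A', 'S', 'M', 'Y'] left=[] right=[] parent=R

Answer: R(B(A(I) S M Y))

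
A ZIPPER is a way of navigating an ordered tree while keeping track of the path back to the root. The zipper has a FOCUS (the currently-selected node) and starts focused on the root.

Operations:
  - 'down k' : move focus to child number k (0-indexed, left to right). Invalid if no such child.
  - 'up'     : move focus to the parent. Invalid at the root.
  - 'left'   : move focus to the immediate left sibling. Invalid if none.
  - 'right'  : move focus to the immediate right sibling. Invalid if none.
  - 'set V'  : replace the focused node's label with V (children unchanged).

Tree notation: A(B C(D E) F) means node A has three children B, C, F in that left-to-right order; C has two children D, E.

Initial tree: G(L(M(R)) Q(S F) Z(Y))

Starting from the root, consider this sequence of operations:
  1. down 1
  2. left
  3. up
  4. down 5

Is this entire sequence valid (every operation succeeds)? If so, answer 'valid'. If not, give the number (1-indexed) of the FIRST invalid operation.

Step 1 (down 1): focus=Q path=1 depth=1 children=['S', 'F'] left=['L'] right=['Z'] parent=G
Step 2 (left): focus=L path=0 depth=1 children=['M'] left=[] right=['Q', 'Z'] parent=G
Step 3 (up): focus=G path=root depth=0 children=['L', 'Q', 'Z'] (at root)
Step 4 (down 5): INVALID

Answer: 4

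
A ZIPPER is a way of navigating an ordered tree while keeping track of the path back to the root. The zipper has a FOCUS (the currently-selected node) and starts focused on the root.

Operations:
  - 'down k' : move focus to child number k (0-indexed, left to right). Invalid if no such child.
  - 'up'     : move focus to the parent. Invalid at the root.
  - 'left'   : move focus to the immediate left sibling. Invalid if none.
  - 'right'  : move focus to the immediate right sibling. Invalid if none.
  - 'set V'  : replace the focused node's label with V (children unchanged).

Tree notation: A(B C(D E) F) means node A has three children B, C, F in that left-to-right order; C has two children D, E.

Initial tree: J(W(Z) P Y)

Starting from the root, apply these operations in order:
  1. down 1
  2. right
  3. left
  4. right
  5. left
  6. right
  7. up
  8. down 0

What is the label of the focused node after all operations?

Step 1 (down 1): focus=P path=1 depth=1 children=[] left=['W'] right=['Y'] parent=J
Step 2 (right): focus=Y path=2 depth=1 children=[] left=['W', 'P'] right=[] parent=J
Step 3 (left): focus=P path=1 depth=1 children=[] left=['W'] right=['Y'] parent=J
Step 4 (right): focus=Y path=2 depth=1 children=[] left=['W', 'P'] right=[] parent=J
Step 5 (left): focus=P path=1 depth=1 children=[] left=['W'] right=['Y'] parent=J
Step 6 (right): focus=Y path=2 depth=1 children=[] left=['W', 'P'] right=[] parent=J
Step 7 (up): focus=J path=root depth=0 children=['W', 'P', 'Y'] (at root)
Step 8 (down 0): focus=W path=0 depth=1 children=['Z'] left=[] right=['P', 'Y'] parent=J

Answer: W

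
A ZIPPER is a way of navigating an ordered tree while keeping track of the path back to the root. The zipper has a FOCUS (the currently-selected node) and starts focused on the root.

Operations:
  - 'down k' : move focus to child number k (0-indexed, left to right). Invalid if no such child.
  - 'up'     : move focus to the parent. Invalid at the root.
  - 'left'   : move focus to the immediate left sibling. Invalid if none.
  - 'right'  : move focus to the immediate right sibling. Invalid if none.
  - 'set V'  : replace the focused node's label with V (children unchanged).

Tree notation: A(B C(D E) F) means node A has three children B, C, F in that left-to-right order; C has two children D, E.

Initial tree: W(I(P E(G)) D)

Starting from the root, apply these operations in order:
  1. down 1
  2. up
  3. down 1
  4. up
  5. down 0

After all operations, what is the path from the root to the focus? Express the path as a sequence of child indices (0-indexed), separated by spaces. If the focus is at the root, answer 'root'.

Answer: 0

Derivation:
Step 1 (down 1): focus=D path=1 depth=1 children=[] left=['I'] right=[] parent=W
Step 2 (up): focus=W path=root depth=0 children=['I', 'D'] (at root)
Step 3 (down 1): focus=D path=1 depth=1 children=[] left=['I'] right=[] parent=W
Step 4 (up): focus=W path=root depth=0 children=['I', 'D'] (at root)
Step 5 (down 0): focus=I path=0 depth=1 children=['P', 'E'] left=[] right=['D'] parent=W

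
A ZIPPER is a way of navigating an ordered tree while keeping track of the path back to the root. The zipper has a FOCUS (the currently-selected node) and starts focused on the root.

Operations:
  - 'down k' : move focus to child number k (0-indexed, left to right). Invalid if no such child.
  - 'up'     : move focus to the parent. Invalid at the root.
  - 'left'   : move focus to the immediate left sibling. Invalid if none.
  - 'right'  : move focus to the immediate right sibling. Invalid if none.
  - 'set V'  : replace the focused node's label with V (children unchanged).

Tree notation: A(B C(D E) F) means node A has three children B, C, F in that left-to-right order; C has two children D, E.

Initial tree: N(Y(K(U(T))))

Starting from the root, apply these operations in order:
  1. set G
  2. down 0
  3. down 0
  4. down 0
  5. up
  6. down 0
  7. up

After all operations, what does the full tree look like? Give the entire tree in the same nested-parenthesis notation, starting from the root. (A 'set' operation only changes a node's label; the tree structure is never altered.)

Answer: G(Y(K(U(T))))

Derivation:
Step 1 (set G): focus=G path=root depth=0 children=['Y'] (at root)
Step 2 (down 0): focus=Y path=0 depth=1 children=['K'] left=[] right=[] parent=G
Step 3 (down 0): focus=K path=0/0 depth=2 children=['U'] left=[] right=[] parent=Y
Step 4 (down 0): focus=U path=0/0/0 depth=3 children=['T'] left=[] right=[] parent=K
Step 5 (up): focus=K path=0/0 depth=2 children=['U'] left=[] right=[] parent=Y
Step 6 (down 0): focus=U path=0/0/0 depth=3 children=['T'] left=[] right=[] parent=K
Step 7 (up): focus=K path=0/0 depth=2 children=['U'] left=[] right=[] parent=Y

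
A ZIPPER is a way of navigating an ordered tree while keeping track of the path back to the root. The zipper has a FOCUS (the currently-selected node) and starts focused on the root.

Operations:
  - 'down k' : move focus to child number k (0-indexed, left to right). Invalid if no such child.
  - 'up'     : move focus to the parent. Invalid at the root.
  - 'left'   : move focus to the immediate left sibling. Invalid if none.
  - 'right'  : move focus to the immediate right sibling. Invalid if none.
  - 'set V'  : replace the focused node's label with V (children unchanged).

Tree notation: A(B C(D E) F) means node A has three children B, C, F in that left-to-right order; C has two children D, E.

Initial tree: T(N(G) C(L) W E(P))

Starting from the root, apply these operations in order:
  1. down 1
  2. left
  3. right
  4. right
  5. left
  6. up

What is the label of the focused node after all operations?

Answer: T

Derivation:
Step 1 (down 1): focus=C path=1 depth=1 children=['L'] left=['N'] right=['W', 'E'] parent=T
Step 2 (left): focus=N path=0 depth=1 children=['G'] left=[] right=['C', 'W', 'E'] parent=T
Step 3 (right): focus=C path=1 depth=1 children=['L'] left=['N'] right=['W', 'E'] parent=T
Step 4 (right): focus=W path=2 depth=1 children=[] left=['N', 'C'] right=['E'] parent=T
Step 5 (left): focus=C path=1 depth=1 children=['L'] left=['N'] right=['W', 'E'] parent=T
Step 6 (up): focus=T path=root depth=0 children=['N', 'C', 'W', 'E'] (at root)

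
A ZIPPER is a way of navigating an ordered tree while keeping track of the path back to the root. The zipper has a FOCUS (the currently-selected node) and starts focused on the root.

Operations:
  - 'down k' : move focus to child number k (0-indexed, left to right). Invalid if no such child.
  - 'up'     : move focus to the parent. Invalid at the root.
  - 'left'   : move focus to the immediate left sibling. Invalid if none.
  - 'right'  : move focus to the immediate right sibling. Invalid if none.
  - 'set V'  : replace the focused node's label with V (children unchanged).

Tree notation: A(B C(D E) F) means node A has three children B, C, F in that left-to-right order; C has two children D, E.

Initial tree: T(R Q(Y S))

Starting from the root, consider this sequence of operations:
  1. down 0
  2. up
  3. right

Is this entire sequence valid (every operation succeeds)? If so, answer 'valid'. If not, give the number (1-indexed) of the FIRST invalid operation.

Answer: 3

Derivation:
Step 1 (down 0): focus=R path=0 depth=1 children=[] left=[] right=['Q'] parent=T
Step 2 (up): focus=T path=root depth=0 children=['R', 'Q'] (at root)
Step 3 (right): INVALID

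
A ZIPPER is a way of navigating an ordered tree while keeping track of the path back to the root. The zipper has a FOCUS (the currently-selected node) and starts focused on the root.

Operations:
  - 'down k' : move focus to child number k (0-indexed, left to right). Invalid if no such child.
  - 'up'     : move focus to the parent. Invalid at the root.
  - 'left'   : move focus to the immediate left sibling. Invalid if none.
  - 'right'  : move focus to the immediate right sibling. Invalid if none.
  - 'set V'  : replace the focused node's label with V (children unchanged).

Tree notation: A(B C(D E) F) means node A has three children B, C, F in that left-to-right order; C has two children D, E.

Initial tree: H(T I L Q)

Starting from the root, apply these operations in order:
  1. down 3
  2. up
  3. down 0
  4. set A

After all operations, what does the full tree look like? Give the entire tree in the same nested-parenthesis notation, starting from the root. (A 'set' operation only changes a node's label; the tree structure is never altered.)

Answer: H(A I L Q)

Derivation:
Step 1 (down 3): focus=Q path=3 depth=1 children=[] left=['T', 'I', 'L'] right=[] parent=H
Step 2 (up): focus=H path=root depth=0 children=['T', 'I', 'L', 'Q'] (at root)
Step 3 (down 0): focus=T path=0 depth=1 children=[] left=[] right=['I', 'L', 'Q'] parent=H
Step 4 (set A): focus=A path=0 depth=1 children=[] left=[] right=['I', 'L', 'Q'] parent=H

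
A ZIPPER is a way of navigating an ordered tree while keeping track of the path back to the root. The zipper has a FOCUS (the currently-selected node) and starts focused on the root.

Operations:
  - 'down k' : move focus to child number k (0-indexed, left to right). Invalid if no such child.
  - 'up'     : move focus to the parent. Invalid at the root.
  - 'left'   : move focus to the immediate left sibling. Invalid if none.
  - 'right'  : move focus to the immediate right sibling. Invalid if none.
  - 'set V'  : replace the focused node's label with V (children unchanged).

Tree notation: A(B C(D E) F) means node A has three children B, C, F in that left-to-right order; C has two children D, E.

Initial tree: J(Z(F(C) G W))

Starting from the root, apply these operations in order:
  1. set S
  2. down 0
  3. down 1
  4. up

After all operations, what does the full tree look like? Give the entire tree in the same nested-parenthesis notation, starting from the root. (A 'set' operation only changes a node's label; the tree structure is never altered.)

Step 1 (set S): focus=S path=root depth=0 children=['Z'] (at root)
Step 2 (down 0): focus=Z path=0 depth=1 children=['F', 'G', 'W'] left=[] right=[] parent=S
Step 3 (down 1): focus=G path=0/1 depth=2 children=[] left=['F'] right=['W'] parent=Z
Step 4 (up): focus=Z path=0 depth=1 children=['F', 'G', 'W'] left=[] right=[] parent=S

Answer: S(Z(F(C) G W))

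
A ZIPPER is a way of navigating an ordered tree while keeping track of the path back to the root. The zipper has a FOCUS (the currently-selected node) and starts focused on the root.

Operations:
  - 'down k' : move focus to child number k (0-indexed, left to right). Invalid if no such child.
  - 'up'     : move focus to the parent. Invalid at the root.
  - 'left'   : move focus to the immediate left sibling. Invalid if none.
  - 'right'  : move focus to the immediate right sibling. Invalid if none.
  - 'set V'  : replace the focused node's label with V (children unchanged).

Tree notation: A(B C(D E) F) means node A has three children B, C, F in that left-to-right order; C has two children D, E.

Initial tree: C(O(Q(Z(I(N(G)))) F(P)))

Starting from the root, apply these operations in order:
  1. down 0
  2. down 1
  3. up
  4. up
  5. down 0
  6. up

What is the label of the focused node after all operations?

Answer: C

Derivation:
Step 1 (down 0): focus=O path=0 depth=1 children=['Q', 'F'] left=[] right=[] parent=C
Step 2 (down 1): focus=F path=0/1 depth=2 children=['P'] left=['Q'] right=[] parent=O
Step 3 (up): focus=O path=0 depth=1 children=['Q', 'F'] left=[] right=[] parent=C
Step 4 (up): focus=C path=root depth=0 children=['O'] (at root)
Step 5 (down 0): focus=O path=0 depth=1 children=['Q', 'F'] left=[] right=[] parent=C
Step 6 (up): focus=C path=root depth=0 children=['O'] (at root)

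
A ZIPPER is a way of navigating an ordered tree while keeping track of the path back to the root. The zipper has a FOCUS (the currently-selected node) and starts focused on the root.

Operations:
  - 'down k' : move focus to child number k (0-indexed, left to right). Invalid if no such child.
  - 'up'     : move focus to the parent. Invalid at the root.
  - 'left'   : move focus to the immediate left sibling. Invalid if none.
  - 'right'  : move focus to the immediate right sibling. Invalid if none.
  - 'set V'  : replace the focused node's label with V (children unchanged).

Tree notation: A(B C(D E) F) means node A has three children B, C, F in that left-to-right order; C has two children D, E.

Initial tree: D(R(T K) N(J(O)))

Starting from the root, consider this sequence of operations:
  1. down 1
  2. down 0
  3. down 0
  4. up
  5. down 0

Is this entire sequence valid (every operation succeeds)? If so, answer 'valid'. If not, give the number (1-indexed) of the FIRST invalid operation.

Step 1 (down 1): focus=N path=1 depth=1 children=['J'] left=['R'] right=[] parent=D
Step 2 (down 0): focus=J path=1/0 depth=2 children=['O'] left=[] right=[] parent=N
Step 3 (down 0): focus=O path=1/0/0 depth=3 children=[] left=[] right=[] parent=J
Step 4 (up): focus=J path=1/0 depth=2 children=['O'] left=[] right=[] parent=N
Step 5 (down 0): focus=O path=1/0/0 depth=3 children=[] left=[] right=[] parent=J

Answer: valid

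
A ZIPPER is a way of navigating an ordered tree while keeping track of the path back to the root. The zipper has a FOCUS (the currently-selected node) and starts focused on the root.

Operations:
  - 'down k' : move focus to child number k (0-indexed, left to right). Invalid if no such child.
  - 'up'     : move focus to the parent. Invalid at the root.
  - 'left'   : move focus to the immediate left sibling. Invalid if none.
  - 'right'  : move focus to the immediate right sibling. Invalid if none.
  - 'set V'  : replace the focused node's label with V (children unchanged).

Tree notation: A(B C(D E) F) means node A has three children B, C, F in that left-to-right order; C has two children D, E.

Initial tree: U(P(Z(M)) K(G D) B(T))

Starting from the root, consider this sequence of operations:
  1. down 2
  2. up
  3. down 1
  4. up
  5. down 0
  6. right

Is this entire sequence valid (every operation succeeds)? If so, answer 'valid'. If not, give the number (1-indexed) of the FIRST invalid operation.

Answer: valid

Derivation:
Step 1 (down 2): focus=B path=2 depth=1 children=['T'] left=['P', 'K'] right=[] parent=U
Step 2 (up): focus=U path=root depth=0 children=['P', 'K', 'B'] (at root)
Step 3 (down 1): focus=K path=1 depth=1 children=['G', 'D'] left=['P'] right=['B'] parent=U
Step 4 (up): focus=U path=root depth=0 children=['P', 'K', 'B'] (at root)
Step 5 (down 0): focus=P path=0 depth=1 children=['Z'] left=[] right=['K', 'B'] parent=U
Step 6 (right): focus=K path=1 depth=1 children=['G', 'D'] left=['P'] right=['B'] parent=U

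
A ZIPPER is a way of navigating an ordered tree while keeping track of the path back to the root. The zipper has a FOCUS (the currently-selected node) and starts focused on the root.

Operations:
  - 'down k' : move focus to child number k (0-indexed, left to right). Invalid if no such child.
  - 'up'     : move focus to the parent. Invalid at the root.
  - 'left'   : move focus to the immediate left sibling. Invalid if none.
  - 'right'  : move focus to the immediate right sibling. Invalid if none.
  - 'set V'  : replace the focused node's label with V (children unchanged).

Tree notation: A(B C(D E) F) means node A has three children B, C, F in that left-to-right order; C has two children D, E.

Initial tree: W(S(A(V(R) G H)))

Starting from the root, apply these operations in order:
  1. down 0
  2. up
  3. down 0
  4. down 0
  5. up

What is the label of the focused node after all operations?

Answer: S

Derivation:
Step 1 (down 0): focus=S path=0 depth=1 children=['A'] left=[] right=[] parent=W
Step 2 (up): focus=W path=root depth=0 children=['S'] (at root)
Step 3 (down 0): focus=S path=0 depth=1 children=['A'] left=[] right=[] parent=W
Step 4 (down 0): focus=A path=0/0 depth=2 children=['V', 'G', 'H'] left=[] right=[] parent=S
Step 5 (up): focus=S path=0 depth=1 children=['A'] left=[] right=[] parent=W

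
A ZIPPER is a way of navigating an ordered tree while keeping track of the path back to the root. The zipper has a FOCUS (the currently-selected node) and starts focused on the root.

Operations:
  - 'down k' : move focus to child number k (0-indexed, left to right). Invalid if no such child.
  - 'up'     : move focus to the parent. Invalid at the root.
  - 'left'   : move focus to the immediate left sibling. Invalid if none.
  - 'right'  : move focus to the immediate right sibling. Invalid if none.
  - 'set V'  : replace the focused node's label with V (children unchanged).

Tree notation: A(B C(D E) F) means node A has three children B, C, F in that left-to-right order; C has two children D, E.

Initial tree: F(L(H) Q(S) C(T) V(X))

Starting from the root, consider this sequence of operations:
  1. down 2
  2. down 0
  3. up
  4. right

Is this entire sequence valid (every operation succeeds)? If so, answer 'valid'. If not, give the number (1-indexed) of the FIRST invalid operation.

Step 1 (down 2): focus=C path=2 depth=1 children=['T'] left=['L', 'Q'] right=['V'] parent=F
Step 2 (down 0): focus=T path=2/0 depth=2 children=[] left=[] right=[] parent=C
Step 3 (up): focus=C path=2 depth=1 children=['T'] left=['L', 'Q'] right=['V'] parent=F
Step 4 (right): focus=V path=3 depth=1 children=['X'] left=['L', 'Q', 'C'] right=[] parent=F

Answer: valid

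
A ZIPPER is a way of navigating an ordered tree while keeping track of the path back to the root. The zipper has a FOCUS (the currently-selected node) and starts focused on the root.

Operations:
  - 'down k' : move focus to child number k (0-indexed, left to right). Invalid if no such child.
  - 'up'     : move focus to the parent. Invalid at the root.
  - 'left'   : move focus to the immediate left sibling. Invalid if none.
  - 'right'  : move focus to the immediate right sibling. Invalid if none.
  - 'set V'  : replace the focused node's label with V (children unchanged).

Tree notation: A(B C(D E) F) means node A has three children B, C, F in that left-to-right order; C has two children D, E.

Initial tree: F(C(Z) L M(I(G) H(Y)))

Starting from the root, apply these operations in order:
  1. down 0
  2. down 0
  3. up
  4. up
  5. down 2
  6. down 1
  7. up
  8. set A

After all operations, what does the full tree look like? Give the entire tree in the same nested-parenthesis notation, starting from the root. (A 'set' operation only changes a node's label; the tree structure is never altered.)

Step 1 (down 0): focus=C path=0 depth=1 children=['Z'] left=[] right=['L', 'M'] parent=F
Step 2 (down 0): focus=Z path=0/0 depth=2 children=[] left=[] right=[] parent=C
Step 3 (up): focus=C path=0 depth=1 children=['Z'] left=[] right=['L', 'M'] parent=F
Step 4 (up): focus=F path=root depth=0 children=['C', 'L', 'M'] (at root)
Step 5 (down 2): focus=M path=2 depth=1 children=['I', 'H'] left=['C', 'L'] right=[] parent=F
Step 6 (down 1): focus=H path=2/1 depth=2 children=['Y'] left=['I'] right=[] parent=M
Step 7 (up): focus=M path=2 depth=1 children=['I', 'H'] left=['C', 'L'] right=[] parent=F
Step 8 (set A): focus=A path=2 depth=1 children=['I', 'H'] left=['C', 'L'] right=[] parent=F

Answer: F(C(Z) L A(I(G) H(Y)))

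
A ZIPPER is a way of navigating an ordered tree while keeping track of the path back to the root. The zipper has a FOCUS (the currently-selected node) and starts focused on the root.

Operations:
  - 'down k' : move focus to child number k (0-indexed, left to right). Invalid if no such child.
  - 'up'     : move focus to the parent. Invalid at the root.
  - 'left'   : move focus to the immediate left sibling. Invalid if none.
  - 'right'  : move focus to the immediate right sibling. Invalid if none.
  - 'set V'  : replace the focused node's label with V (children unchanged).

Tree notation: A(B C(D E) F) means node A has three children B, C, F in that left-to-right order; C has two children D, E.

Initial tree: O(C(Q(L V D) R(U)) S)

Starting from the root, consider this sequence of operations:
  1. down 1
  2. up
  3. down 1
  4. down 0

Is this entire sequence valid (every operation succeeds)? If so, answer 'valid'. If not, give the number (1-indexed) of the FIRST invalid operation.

Step 1 (down 1): focus=S path=1 depth=1 children=[] left=['C'] right=[] parent=O
Step 2 (up): focus=O path=root depth=0 children=['C', 'S'] (at root)
Step 3 (down 1): focus=S path=1 depth=1 children=[] left=['C'] right=[] parent=O
Step 4 (down 0): INVALID

Answer: 4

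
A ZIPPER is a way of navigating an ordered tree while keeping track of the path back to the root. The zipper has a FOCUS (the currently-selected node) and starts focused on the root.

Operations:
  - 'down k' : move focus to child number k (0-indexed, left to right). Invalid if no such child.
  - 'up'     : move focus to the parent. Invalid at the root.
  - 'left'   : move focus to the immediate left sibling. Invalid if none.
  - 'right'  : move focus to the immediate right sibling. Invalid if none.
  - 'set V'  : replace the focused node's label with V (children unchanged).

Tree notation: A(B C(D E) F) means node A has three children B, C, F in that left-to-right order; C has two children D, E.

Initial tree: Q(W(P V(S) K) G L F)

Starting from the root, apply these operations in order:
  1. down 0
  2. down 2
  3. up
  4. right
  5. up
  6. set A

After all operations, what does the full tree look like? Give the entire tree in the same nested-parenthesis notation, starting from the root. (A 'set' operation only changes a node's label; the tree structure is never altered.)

Step 1 (down 0): focus=W path=0 depth=1 children=['P', 'V', 'K'] left=[] right=['G', 'L', 'F'] parent=Q
Step 2 (down 2): focus=K path=0/2 depth=2 children=[] left=['P', 'V'] right=[] parent=W
Step 3 (up): focus=W path=0 depth=1 children=['P', 'V', 'K'] left=[] right=['G', 'L', 'F'] parent=Q
Step 4 (right): focus=G path=1 depth=1 children=[] left=['W'] right=['L', 'F'] parent=Q
Step 5 (up): focus=Q path=root depth=0 children=['W', 'G', 'L', 'F'] (at root)
Step 6 (set A): focus=A path=root depth=0 children=['W', 'G', 'L', 'F'] (at root)

Answer: A(W(P V(S) K) G L F)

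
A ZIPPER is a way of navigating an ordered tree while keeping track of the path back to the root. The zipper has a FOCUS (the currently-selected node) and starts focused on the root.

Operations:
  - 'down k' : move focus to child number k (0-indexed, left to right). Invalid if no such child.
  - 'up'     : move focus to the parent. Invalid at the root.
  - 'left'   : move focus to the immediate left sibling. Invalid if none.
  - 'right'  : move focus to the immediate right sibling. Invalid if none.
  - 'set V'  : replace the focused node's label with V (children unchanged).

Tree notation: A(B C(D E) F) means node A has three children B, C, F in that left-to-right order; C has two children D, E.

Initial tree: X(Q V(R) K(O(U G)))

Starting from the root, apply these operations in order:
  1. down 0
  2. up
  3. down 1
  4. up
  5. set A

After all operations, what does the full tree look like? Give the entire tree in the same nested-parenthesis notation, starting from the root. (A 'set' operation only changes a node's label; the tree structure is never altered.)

Answer: A(Q V(R) K(O(U G)))

Derivation:
Step 1 (down 0): focus=Q path=0 depth=1 children=[] left=[] right=['V', 'K'] parent=X
Step 2 (up): focus=X path=root depth=0 children=['Q', 'V', 'K'] (at root)
Step 3 (down 1): focus=V path=1 depth=1 children=['R'] left=['Q'] right=['K'] parent=X
Step 4 (up): focus=X path=root depth=0 children=['Q', 'V', 'K'] (at root)
Step 5 (set A): focus=A path=root depth=0 children=['Q', 'V', 'K'] (at root)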